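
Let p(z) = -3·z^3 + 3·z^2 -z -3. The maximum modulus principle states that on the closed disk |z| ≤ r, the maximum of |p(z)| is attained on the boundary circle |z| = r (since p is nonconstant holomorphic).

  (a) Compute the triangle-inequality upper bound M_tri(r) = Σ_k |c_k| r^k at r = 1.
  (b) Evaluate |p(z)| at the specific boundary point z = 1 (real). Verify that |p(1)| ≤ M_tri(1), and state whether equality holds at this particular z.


Coefficients: c_0 = -3, c_1 = -1, c_2 = 3, c_3 = -3. Radius r = 1.
Part (a). Triangle bound: M_tri(r) = Σ_k |c_k| r^k
  = |-3|·1^0 + |-1|·1^1 + |3|·1^2 + |-3|·1^3
  = 3 + 1 + 3 + 3 = 10.
This bounds M(r) := max_{|z|=r} |p(z)| from above; equality holds iff all terms c_k z^k can be made to align in phase at a single z on |z|=r.
Part (b). At z = 1 (real, on the circle |z| = r):
  p(1) = (-3)·1^0 + (-1)·1^1 + (3)·1^2 + (-3)·1^3 = -4.
  |p(1)| = 4.
Check: |p(1)| = 4 ≤ 10 = M_tri(1). ✓ Equality does not hold at z = 1 (the coefficients have mixed signs, so the terms do not all align in phase there).

M_tri(1) = 10; |p(1)| = 4; equality at z=1: no.


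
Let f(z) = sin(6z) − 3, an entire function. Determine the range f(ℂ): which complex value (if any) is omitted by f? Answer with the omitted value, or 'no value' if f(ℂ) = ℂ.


Little Picard bounds the complement of f(ℂ) to at most one point.
sin is entire and surjective onto ℂ: for every w ∈ ℂ, sin(ζ) = w has a solution ζ ∈ ℂ (e.g., via the complex inverse arcsin). With ζ = 6z this gives z = ζ/(6). Then 1·sin(6z) takes every value in 1·ℂ = ℂ, and adding -3 is a bijection of ℂ. So f is surjective and omits no value. (Note: only on the real line is sin bounded by [−1, 1].)

Omitted value: no value.


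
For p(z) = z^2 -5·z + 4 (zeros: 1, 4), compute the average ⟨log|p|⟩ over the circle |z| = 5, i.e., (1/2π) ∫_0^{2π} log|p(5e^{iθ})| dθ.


Zeros: 1, 4; r = 5.
Inside |z| < r: 1, 4. Outside (|z| ≥ r): ∅.
p(0) = 4, so log|p(0)| = log(4) = 1.3863.
Apply Jensen: I(r) = log|p(0)| + Σ_k log(r/|z_k|), summed over zeros inside |z| < r.
  log(r/|z_k|) for z_k = 1: log(5/1) = 1.6094
  log(r/|z_k|) for z_k = 4: log(5/4) = 0.2231
Sum over inside zeros: 1.8326.
I(r) = log|p(0)| + (inside sum) = 1.3863 + 1.8326 = 3.2189.
Closed form (all zeros inside, monic): I(r) = n·log(r) = 2·log(5) = 3.2189. ✓

I(r) ≈ 3.2189.


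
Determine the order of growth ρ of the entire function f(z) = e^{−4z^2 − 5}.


|e^{−4z^2 − 5}| = e^{Re(-4·z^2) + -5} ≤ e^{4|z|^2 + -5} = e^{4r^2 + -5} on |z| = r, so ρ ≤ 2. Choosing z on |z|=r so that -4·z^2 is real positive (always possible by picking arg z appropriately) gives |f(z)| = e^{4r^2 + -5}, matching the bound. The additive constant -5 does not affect log log M(r) ~ 2·log r. Hence ρ = 2.
Therefore ρ = 2.

Order ρ = 2.


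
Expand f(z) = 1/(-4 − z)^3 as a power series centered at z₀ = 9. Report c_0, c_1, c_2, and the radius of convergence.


Let w = z − z₀, so z = z₀ + w.
Then -4 − z = -4 − (z₀ + w) = (-4 − z₀) − w = -13 − w.
f(z) = 1/(-13 − w)^3 = (1/(-13)^3) · (1 − w/(-13))^{−3}.
By the binomial series (1−u)^{−3} = Σ_{n≥0} C(n+2, 2) u^n for |u|<1, with u = w/(-13):
  c_n = C(n+2, 2) / (-13)^(n+3).
  c_0 = 1/(-13)^3 = -1/2197.
  c_1 = 3/(-13)^4 = 3/28561.
  c_2 = 6/(-13)^5 = -6/371293.
The series is valid for |w/d| < 1, i.e. |z − z₀| < |d|.
Radius of convergence: R = |-4 − z₀| = |-13| = 13 (distance from z₀ to the singularity z = -4).

c_0 = -1/2197, c_1 = 3/28561, c_2 = -6/371293; R = 13.


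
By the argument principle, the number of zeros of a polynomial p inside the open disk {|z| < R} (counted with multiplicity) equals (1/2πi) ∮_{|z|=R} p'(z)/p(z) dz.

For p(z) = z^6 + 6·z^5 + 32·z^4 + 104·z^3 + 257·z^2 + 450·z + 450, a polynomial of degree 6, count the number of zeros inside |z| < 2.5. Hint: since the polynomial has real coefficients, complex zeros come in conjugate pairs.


The zeros of p are: (-1 + 3i), (-1 - 3i), (0 + 3i), (0 - 3i), (-2 + 1i), (-2 - 1i).
Their magnitudes are: 3.162, 3.162, 3, 3, 2.236, 2.236.
Zeros with |z| < R = 2.5: (-2 + 1i), (-2 - 1i).
Count = 2.
By the argument principle, (1/2πi) ∮_{|z|=R} p'(z)/p(z) dz equals exactly this count.

Number of zeros inside |z| < 2.5: 2.


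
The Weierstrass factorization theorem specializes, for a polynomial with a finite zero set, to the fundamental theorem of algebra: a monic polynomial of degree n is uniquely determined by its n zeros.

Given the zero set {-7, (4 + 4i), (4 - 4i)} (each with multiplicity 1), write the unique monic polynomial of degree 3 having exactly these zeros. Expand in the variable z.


The polynomial is p(z) = ∏_{α ∈ S} (z − α), where S = {-7, (4 + 4i), (4 - 4i)}.
Expanding the product yields: p(z) = z^3 -z^2 -24·z + 224.
Note conjugate pairs combine to real quadratics: (z − (4+4i))(z − (4−4i)) = z² − 8z + 32.
The resulting polynomial has degree 3 and real coefficients as required.

p(z) = z^3 -z^2 -24·z + 224.


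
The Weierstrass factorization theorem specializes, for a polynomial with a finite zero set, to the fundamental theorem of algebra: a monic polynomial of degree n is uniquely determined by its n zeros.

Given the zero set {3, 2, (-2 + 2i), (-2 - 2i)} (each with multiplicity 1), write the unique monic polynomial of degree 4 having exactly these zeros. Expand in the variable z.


The polynomial is p(z) = ∏_{α ∈ S} (z − α), where S = {3, 2, (-2 + 2i), (-2 - 2i)}.
Expanding the product yields: p(z) = z^4 -z^3 -6·z^2 -16·z + 48.
Note conjugate pairs combine to real quadratics: (z − (-2+2i))(z − (-2−2i)) = z² + 4z + 8.
The resulting polynomial has degree 4 and real coefficients as required.

p(z) = z^4 -z^3 -6·z^2 -16·z + 48.


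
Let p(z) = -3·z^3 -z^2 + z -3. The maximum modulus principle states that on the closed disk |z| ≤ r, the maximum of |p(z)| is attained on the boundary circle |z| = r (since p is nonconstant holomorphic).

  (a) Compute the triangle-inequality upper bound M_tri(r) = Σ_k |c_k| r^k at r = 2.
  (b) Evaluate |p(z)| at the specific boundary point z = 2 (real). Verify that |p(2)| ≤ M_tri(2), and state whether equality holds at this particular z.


Coefficients: c_0 = -3, c_1 = 1, c_2 = -1, c_3 = -3. Radius r = 2.
Part (a). Triangle bound: M_tri(r) = Σ_k |c_k| r^k
  = |-3|·2^0 + |1|·2^1 + |-1|·2^2 + |-3|·2^3
  = 3 + 2 + 4 + 24 = 33.
This bounds M(r) := max_{|z|=r} |p(z)| from above; equality holds iff all terms c_k z^k can be made to align in phase at a single z on |z|=r.
Part (b). At z = 2 (real, on the circle |z| = r):
  p(2) = (-3)·2^0 + (1)·2^1 + (-1)·2^2 + (-3)·2^3 = -29.
  |p(2)| = 29.
Check: |p(2)| = 29 ≤ 33 = M_tri(2). ✓ Equality does not hold at z = 2 (the coefficients have mixed signs, so the terms do not all align in phase there).

M_tri(2) = 33; |p(2)| = 29; equality at z=2: no.


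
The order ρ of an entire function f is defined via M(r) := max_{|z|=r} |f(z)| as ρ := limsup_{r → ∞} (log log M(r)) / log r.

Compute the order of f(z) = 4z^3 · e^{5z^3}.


M(r) = max_{|z|=r} |4|·|z|^3·|e^{5z^3}| = 4·r^3 · e^{5r^3} (the factors attain their maxima compatibly on |z|=r). Then log M(r) = log 4 + 3·log r + 5r^3, dominated by the last term, so log log M(r) ~ 3·log r. The polynomial factor 4z^3 contributes only a log r term and does not affect the order. ρ = 3.
Therefore ρ = 3.

Order ρ = 3.


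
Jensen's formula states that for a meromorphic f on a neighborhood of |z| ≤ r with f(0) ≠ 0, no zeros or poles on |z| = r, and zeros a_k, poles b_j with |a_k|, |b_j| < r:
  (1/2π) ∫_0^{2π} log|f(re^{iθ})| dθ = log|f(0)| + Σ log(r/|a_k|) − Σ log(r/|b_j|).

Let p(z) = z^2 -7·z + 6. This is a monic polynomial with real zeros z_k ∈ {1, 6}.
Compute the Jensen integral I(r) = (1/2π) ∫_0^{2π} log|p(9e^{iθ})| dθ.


Zeros: 1, 6; r = 9.
Inside |z| < r: 1, 6. Outside (|z| ≥ r): ∅.
p(0) = 6, so log|p(0)| = log(6) = 1.7918.
Apply Jensen: I(r) = log|p(0)| + Σ_k log(r/|z_k|), summed over zeros inside |z| < r.
  log(r/|z_k|) for z_k = 1: log(9/1) = 2.1972
  log(r/|z_k|) for z_k = 6: log(9/6) = 0.4055
Sum over inside zeros: 2.6027.
I(r) = log|p(0)| + (inside sum) = 1.7918 + 2.6027 = 4.3944.
Closed form (all zeros inside, monic): I(r) = n·log(r) = 2·log(9) = 4.3944. ✓

I(r) ≈ 4.3944.


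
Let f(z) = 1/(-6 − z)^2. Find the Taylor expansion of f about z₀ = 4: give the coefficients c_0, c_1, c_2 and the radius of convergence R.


Let w = z − z₀, so z = z₀ + w.
Then -6 − z = -6 − (z₀ + w) = (-6 − z₀) − w = -10 − w.
f(z) = 1/(-10 − w)^2 = (1/(-10)^2) · (1 − w/(-10))^{−2}.
By the binomial series (1−u)^{−2} = Σ_{n≥0} C(n+1, 1) u^n for |u|<1, with u = w/(-10):
  c_n = C(n+1, 1) / (-10)^(n+2).
  c_0 = 1/(-10)^2 = 1/100.
  c_1 = 2/(-10)^3 = -1/500.
  c_2 = 3/(-10)^4 = 3/10000.
The series is valid for |w/d| < 1, i.e. |z − z₀| < |d|.
Radius of convergence: R = |-6 − z₀| = |-10| = 10 (distance from z₀ to the singularity z = -6).

c_0 = 1/100, c_1 = -1/500, c_2 = 3/10000; R = 10.


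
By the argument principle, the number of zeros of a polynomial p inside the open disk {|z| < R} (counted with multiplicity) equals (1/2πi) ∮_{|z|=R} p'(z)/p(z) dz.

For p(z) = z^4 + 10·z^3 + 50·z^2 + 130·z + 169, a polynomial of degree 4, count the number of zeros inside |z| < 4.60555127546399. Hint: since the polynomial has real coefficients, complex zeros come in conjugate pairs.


The zeros of p are: (-2 + 3i), (-2 - 3i), (-3 + 2i), (-3 - 2i).
Their magnitudes are: 3.606, 3.606, 3.606, 3.606.
Zeros with |z| < R = 4.60555127546399: (-2 + 3i), (-2 - 3i), (-3 + 2i), (-3 - 2i).
Count = 4.
By the argument principle, (1/2πi) ∮_{|z|=R} p'(z)/p(z) dz equals exactly this count.

Number of zeros inside |z| < 4.60555127546399: 4.


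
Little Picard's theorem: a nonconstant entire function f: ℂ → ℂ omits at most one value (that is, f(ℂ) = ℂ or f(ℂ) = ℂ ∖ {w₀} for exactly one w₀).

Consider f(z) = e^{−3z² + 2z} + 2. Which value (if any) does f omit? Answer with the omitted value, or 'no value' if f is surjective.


Little Picard bounds the complement of f(ℂ) to at most one point.
The exponent g(z) = −3z² + 2z is a nonconstant polynomial, hence surjective onto ℂ. So e^{g(z)} takes every value in {e^w : w ∈ ℂ} = ℂ ∖ {0}. Adding 2 shifts the range to ℂ ∖ {2}. f omits exactly 2.

Omitted value: 2.


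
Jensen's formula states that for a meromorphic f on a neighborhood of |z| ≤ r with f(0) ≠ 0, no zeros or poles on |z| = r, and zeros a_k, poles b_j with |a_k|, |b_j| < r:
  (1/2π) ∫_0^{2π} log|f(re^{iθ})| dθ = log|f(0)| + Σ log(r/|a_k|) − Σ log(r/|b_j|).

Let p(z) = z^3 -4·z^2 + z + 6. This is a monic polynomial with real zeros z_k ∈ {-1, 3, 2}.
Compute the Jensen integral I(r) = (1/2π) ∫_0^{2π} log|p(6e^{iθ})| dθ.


Zeros: -1, 2, 3; r = 6.
Inside |z| < r: -1, 2, 3. Outside (|z| ≥ r): ∅.
p(0) = 6, so log|p(0)| = log(6) = 1.7918.
Apply Jensen: I(r) = log|p(0)| + Σ_k log(r/|z_k|), summed over zeros inside |z| < r.
  log(r/|z_k|) for z_k = -1: log(6/1) = 1.7918
  log(r/|z_k|) for z_k = 3: log(6/3) = 0.6931
  log(r/|z_k|) for z_k = 2: log(6/2) = 1.0986
Sum over inside zeros: 3.5835.
I(r) = log|p(0)| + (inside sum) = 1.7918 + 3.5835 = 5.3753.
Closed form (all zeros inside, monic): I(r) = n·log(r) = 3·log(6) = 5.3753. ✓

I(r) ≈ 5.3753.


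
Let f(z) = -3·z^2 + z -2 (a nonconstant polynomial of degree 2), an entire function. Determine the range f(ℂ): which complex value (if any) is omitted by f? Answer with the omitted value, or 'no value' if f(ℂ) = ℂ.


Little Picard bounds the complement of f(ℂ) to at most one point.
For every w ∈ ℂ, the equation p(z) − w = 0 is a nonconstant polynomial in z and hence has at least one root by the fundamental theorem of algebra. So p is surjective onto ℂ, omitting no value.

Omitted value: no value.


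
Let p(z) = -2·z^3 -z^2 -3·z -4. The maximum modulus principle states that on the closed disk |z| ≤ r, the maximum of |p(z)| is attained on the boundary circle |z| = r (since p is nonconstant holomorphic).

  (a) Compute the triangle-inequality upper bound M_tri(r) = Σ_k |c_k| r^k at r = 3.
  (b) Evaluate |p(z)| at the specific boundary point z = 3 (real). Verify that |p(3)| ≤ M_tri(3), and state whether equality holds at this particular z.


Coefficients: c_0 = -4, c_1 = -3, c_2 = -1, c_3 = -2. Radius r = 3.
Part (a). Triangle bound: M_tri(r) = Σ_k |c_k| r^k
  = |-4|·3^0 + |-3|·3^1 + |-1|·3^2 + |-2|·3^3
  = 4 + 9 + 9 + 54 = 76.
This bounds M(r) := max_{|z|=r} |p(z)| from above; equality holds iff all terms c_k z^k can be made to align in phase at a single z on |z|=r.
Part (b). At z = 3 (real, on the circle |z| = r):
  p(3) = (-4)·3^0 + (-3)·3^1 + (-1)·3^2 + (-2)·3^3 = -76.
  |p(3)| = 76.
Since all nonzero coefficients share the same sign, |p(3)| = 76 = M_tri(3); the triangle bound is attained at z = 3, so in fact M(r) = 76.

M_tri(3) = 76; |p(3)| = 76; equality at z=3: yes.


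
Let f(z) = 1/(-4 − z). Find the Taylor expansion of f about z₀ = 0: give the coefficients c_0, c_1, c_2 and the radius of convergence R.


Let w = z − z₀, so z = z₀ + w.
Then -4 − z = -4 − (z₀ + w) = (-4 − z₀) − w = -4 − w.
f(z) = 1/(-4 − w) = (1/(-4)) · 1/(1 − w/(-4)) = Σ_{n≥0} w^n / (-4)^(n+1).
So c_n = 1/(-4)^(n+1):
  c_0 = 1/(-4)^1 = -1/4.
  c_1 = 1/(-4)^2 = 1/16.
  c_2 = 1/(-4)^3 = -1/64.
The series is valid for |w/d| < 1, i.e. |z − z₀| < |d|.
Radius of convergence: R = |-4 − z₀| = |-4| = 4 (distance from z₀ to the singularity z = -4).

c_0 = -1/4, c_1 = 1/16, c_2 = -1/64; R = 4.


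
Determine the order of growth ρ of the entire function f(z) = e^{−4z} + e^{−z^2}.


Each summand is entire of order 1 and 2 respectively (as in the single-exponential case). The order of a sum is at most the max of the orders, so ρ ≤ 2. For the lower bound: on |z|=r choose arg z so that -1z^2 is real positive; then |e^{-1z^2}| = e^{1r^2} while |e^{-4z}| ≤ e^{4r^1} = o(e^{1r^2}). So |f| ≥ e^{1r^2}(1 − o(1)) and ρ ≥ 2. Hence ρ = max(1, 2) = 2.
Therefore ρ = 2.

Order ρ = 2.


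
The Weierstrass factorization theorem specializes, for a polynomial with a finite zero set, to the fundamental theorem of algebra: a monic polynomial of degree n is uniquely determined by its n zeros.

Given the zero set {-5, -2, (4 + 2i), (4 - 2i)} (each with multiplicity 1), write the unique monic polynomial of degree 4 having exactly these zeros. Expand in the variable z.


The polynomial is p(z) = ∏_{α ∈ S} (z − α), where S = {-5, -2, (4 + 2i), (4 - 2i)}.
Expanding the product yields: p(z) = z^4 -z^3 -26·z^2 + 60·z + 200.
Note conjugate pairs combine to real quadratics: (z − (4+2i))(z − (4−2i)) = z² − 8z + 20.
The resulting polynomial has degree 4 and real coefficients as required.

p(z) = z^4 -z^3 -26·z^2 + 60·z + 200.


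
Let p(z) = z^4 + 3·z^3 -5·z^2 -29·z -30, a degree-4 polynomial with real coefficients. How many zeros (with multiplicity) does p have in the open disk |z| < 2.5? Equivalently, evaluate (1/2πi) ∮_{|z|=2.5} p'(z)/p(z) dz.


The zeros of p are: 3, -2, (-2 + 1i), (-2 - 1i).
Their magnitudes are: 3, 2, 2.236, 2.236.
Zeros with |z| < R = 2.5: -2, (-2 + 1i), (-2 - 1i).
Count = 3.
By the argument principle, (1/2πi) ∮_{|z|=R} p'(z)/p(z) dz equals exactly this count.

Number of zeros inside |z| < 2.5: 3.


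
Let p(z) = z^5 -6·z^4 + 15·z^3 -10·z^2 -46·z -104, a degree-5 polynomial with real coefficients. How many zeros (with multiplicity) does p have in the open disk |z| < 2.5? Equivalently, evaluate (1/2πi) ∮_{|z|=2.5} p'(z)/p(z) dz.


The zeros of p are: 4, (-1 + 1i), (-1 - 1i), (2 + 3i), (2 - 3i).
Their magnitudes are: 4, 1.414, 1.414, 3.606, 3.606.
Zeros with |z| < R = 2.5: (-1 + 1i), (-1 - 1i).
Count = 2.
By the argument principle, (1/2πi) ∮_{|z|=R} p'(z)/p(z) dz equals exactly this count.

Number of zeros inside |z| < 2.5: 2.


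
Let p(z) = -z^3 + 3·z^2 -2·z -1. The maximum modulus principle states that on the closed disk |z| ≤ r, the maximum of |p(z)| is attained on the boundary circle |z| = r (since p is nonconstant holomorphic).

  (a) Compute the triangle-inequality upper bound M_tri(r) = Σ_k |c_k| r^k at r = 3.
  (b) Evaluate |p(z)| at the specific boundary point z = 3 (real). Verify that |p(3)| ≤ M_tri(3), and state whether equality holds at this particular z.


Coefficients: c_0 = -1, c_1 = -2, c_2 = 3, c_3 = -1. Radius r = 3.
Part (a). Triangle bound: M_tri(r) = Σ_k |c_k| r^k
  = |-1|·3^0 + |-2|·3^1 + |3|·3^2 + |-1|·3^3
  = 1 + 6 + 27 + 27 = 61.
This bounds M(r) := max_{|z|=r} |p(z)| from above; equality holds iff all terms c_k z^k can be made to align in phase at a single z on |z|=r.
Part (b). At z = 3 (real, on the circle |z| = r):
  p(3) = (-1)·3^0 + (-2)·3^1 + (3)·3^2 + (-1)·3^3 = -7.
  |p(3)| = 7.
Check: |p(3)| = 7 ≤ 61 = M_tri(3). ✓ Equality does not hold at z = 3 (the coefficients have mixed signs, so the terms do not all align in phase there).

M_tri(3) = 61; |p(3)| = 7; equality at z=3: no.


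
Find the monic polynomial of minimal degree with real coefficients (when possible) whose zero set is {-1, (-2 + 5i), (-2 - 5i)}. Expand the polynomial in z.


The polynomial is p(z) = ∏_{α ∈ S} (z − α), where S = {-1, (-2 + 5i), (-2 - 5i)}.
Expanding the product yields: p(z) = z^3 + 5·z^2 + 33·z + 29.
Note conjugate pairs combine to real quadratics: (z − (-2+5i))(z − (-2−5i)) = z² + 4z + 29.
The resulting polynomial has degree 3 and real coefficients as required.

p(z) = z^3 + 5·z^2 + 33·z + 29.


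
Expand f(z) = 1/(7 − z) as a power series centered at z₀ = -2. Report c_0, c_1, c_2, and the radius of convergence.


Let w = z − z₀, so z = z₀ + w.
Then 7 − z = 7 − (z₀ + w) = (7 − z₀) − w = 9 − w.
f(z) = 1/(9 − w) = (1/(9)) · 1/(1 − w/(9)) = Σ_{n≥0} w^n / (9)^(n+1).
So c_n = 1/(9)^(n+1):
  c_0 = 1/(9)^1 = 1/9.
  c_1 = 1/(9)^2 = 1/81.
  c_2 = 1/(9)^3 = 1/729.
The series is valid for |w/d| < 1, i.e. |z − z₀| < |d|.
Radius of convergence: R = |7 − z₀| = |9| = 9 (distance from z₀ to the singularity z = 7).

c_0 = 1/9, c_1 = 1/81, c_2 = 1/729; R = 9.


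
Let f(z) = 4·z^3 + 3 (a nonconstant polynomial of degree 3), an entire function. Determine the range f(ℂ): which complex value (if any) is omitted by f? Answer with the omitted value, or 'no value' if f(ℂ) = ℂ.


Little Picard bounds the complement of f(ℂ) to at most one point.
For every w ∈ ℂ, the equation p(z) − w = 0 is a nonconstant polynomial in z and hence has at least one root by the fundamental theorem of algebra. So p is surjective onto ℂ, omitting no value.

Omitted value: no value.


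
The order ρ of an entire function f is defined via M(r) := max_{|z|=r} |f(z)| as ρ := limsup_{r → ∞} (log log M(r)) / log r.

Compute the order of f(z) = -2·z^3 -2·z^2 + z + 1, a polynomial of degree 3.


|f(z)| ≤ Σ|c_k|·r^k = O(r^3) as r → ∞. Polynomial growth is O(e^{r^ε}) for every ε > 0 (since r^3/e^{r^ε} → 0), so ρ ≤ ε for all ε > 0, i.e. ρ = 0. Every nonconstant polynomial has order 0.
Therefore ρ = 0.

Order ρ = 0.


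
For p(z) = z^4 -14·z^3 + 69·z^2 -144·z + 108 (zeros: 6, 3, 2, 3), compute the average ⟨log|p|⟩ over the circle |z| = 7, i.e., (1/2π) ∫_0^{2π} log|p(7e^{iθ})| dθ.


Zeros: 2, 3, 3, 6; r = 7.
Inside |z| < r: 2, 3, 3, 6. Outside (|z| ≥ r): ∅.
p(0) = 108, so log|p(0)| = log(108) = 4.6821.
Apply Jensen: I(r) = log|p(0)| + Σ_k log(r/|z_k|), summed over zeros inside |z| < r.
  log(r/|z_k|) for z_k = 6: log(7/6) = 0.1542
  log(r/|z_k|) for z_k = 3: log(7/3) = 0.8473
  log(r/|z_k|) for z_k = 2: log(7/2) = 1.2528
  log(r/|z_k|) for z_k = 3: log(7/3) = 0.8473
Sum over inside zeros: 3.1015.
I(r) = log|p(0)| + (inside sum) = 4.6821 + 3.1015 = 7.7836.
Closed form (all zeros inside, monic): I(r) = n·log(r) = 4·log(7) = 7.7836. ✓

I(r) ≈ 7.7836.


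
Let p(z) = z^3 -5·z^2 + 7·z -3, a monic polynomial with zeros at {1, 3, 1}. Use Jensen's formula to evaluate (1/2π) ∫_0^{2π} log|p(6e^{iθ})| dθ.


Zeros: 1, 1, 3; r = 6.
Inside |z| < r: 1, 1, 3. Outside (|z| ≥ r): ∅.
p(0) = -3, so log|p(0)| = log(3) = 1.0986.
Apply Jensen: I(r) = log|p(0)| + Σ_k log(r/|z_k|), summed over zeros inside |z| < r.
  log(r/|z_k|) for z_k = 1: log(6/1) = 1.7918
  log(r/|z_k|) for z_k = 3: log(6/3) = 0.6931
  log(r/|z_k|) for z_k = 1: log(6/1) = 1.7918
Sum over inside zeros: 4.2767.
I(r) = log|p(0)| + (inside sum) = 1.0986 + 4.2767 = 5.3753.
Closed form (all zeros inside, monic): I(r) = n·log(r) = 3·log(6) = 5.3753. ✓

I(r) ≈ 5.3753.


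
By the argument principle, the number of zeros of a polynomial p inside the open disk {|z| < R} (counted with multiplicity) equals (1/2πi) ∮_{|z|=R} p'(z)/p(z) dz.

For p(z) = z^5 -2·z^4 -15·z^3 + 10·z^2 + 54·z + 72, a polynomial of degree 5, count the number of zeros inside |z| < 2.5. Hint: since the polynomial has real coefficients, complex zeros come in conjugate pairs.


The zeros of p are: 4, 3, -3, (-1 + 1i), (-1 - 1i).
Their magnitudes are: 4, 3, 3, 1.414, 1.414.
Zeros with |z| < R = 2.5: (-1 + 1i), (-1 - 1i).
Count = 2.
By the argument principle, (1/2πi) ∮_{|z|=R} p'(z)/p(z) dz equals exactly this count.

Number of zeros inside |z| < 2.5: 2.


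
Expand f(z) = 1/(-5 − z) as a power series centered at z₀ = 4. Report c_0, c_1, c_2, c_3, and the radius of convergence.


Let w = z − z₀, so z = z₀ + w.
Then -5 − z = -5 − (z₀ + w) = (-5 − z₀) − w = -9 − w.
f(z) = 1/(-9 − w) = (1/(-9)) · 1/(1 − w/(-9)) = Σ_{n≥0} w^n / (-9)^(n+1).
So c_n = 1/(-9)^(n+1):
  c_0 = 1/(-9)^1 = -1/9.
  c_1 = 1/(-9)^2 = 1/81.
  c_2 = 1/(-9)^3 = -1/729.
  c_3 = 1/(-9)^4 = 1/6561.
The series is valid for |w/d| < 1, i.e. |z − z₀| < |d|.
Radius of convergence: R = |-5 − z₀| = |-9| = 9 (distance from z₀ to the singularity z = -5).

c_0 = -1/9, c_1 = 1/81, c_2 = -1/729, c_3 = 1/6561; R = 9.


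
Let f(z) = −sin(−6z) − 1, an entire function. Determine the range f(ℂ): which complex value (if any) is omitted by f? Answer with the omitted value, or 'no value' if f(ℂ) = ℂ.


Little Picard bounds the complement of f(ℂ) to at most one point.
sin is entire and surjective onto ℂ: for every w ∈ ℂ, sin(ζ) = w has a solution ζ ∈ ℂ (e.g., via the complex inverse arcsin). With ζ = −6z this gives z = ζ/(-6). Then -1·sin(−6z) takes every value in -1·ℂ = ℂ, and adding -1 is a bijection of ℂ. So f is surjective and omits no value. (Note: only on the real line is sin bounded by [−1, 1].)

Omitted value: no value.


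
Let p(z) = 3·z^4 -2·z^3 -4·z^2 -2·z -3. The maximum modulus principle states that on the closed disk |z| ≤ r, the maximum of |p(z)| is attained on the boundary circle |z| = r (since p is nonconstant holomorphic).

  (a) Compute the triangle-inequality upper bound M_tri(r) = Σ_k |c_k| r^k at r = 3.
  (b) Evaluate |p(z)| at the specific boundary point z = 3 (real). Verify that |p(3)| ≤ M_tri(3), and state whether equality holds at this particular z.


Coefficients: c_0 = -3, c_1 = -2, c_2 = -4, c_3 = -2, c_4 = 3. Radius r = 3.
Part (a). Triangle bound: M_tri(r) = Σ_k |c_k| r^k
  = |-3|·3^0 + |-2|·3^1 + |-4|·3^2 + |-2|·3^3 + |3|·3^4
  = 3 + 6 + 36 + 54 + 243 = 342.
This bounds M(r) := max_{|z|=r} |p(z)| from above; equality holds iff all terms c_k z^k can be made to align in phase at a single z on |z|=r.
Part (b). At z = 3 (real, on the circle |z| = r):
  p(3) = (-3)·3^0 + (-2)·3^1 + (-4)·3^2 + (-2)·3^3 + (3)·3^4 = 144.
  |p(3)| = 144.
Check: |p(3)| = 144 ≤ 342 = M_tri(3). ✓ Equality does not hold at z = 3 (the coefficients have mixed signs, so the terms do not all align in phase there).

M_tri(3) = 342; |p(3)| = 144; equality at z=3: no.


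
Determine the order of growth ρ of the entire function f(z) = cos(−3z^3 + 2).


Write cos(w) = (e^{iw} ± e^{−iw})/(2 or 2i), so |cos(w)| ≤ e^{|w|}. With w = −3z^3 + 2, |w| ≤ 3r^3 + 2 on |z|=r, giving M(r) ≤ e^{3r^3 + 2} and ρ ≤ 3. For the lower bound, choose z on |z|=r with -3z^3 purely imaginary of modulus 3r^3; then |cos(−3z^3 + 2)| grows like e^{3r^3}/2, so ρ ≥ 3. Hence ρ = 3.
Therefore ρ = 3.

Order ρ = 3.


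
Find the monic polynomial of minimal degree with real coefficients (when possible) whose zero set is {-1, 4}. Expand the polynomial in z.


The polynomial is p(z) = ∏_{α ∈ S} (z − α), where S = {-1, 4}.
Expanding the product yields: p(z) = z^2 -3·z -4.
The resulting polynomial has degree 2 and real coefficients as required.

p(z) = z^2 -3·z -4.


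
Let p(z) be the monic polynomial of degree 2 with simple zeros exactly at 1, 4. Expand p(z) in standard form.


The polynomial is p(z) = ∏_{α ∈ S} (z − α), where S = {1, 4}.
Expanding the product yields: p(z) = z^2 -5·z + 4.
The resulting polynomial has degree 2 and real coefficients as required.

p(z) = z^2 -5·z + 4.


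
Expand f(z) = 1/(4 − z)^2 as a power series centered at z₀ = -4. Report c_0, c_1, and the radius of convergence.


Let w = z − z₀, so z = z₀ + w.
Then 4 − z = 4 − (z₀ + w) = (4 − z₀) − w = 8 − w.
f(z) = 1/(8 − w)^2 = (1/(8)^2) · (1 − w/(8))^{−2}.
By the binomial series (1−u)^{−2} = Σ_{n≥0} C(n+1, 1) u^n for |u|<1, with u = w/(8):
  c_n = C(n+1, 1) / (8)^(n+2).
  c_0 = 1/(8)^2 = 1/64.
  c_1 = 2/(8)^3 = 1/256.
The series is valid for |w/d| < 1, i.e. |z − z₀| < |d|.
Radius of convergence: R = |4 − z₀| = |8| = 8 (distance from z₀ to the singularity z = 4).

c_0 = 1/64, c_1 = 1/256; R = 8.


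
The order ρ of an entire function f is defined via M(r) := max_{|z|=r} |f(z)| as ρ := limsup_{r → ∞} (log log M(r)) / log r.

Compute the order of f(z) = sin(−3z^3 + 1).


Write sin(w) = (e^{iw} ± e^{−iw})/(2 or 2i), so |sin(w)| ≤ e^{|w|}. With w = −3z^3 + 1, |w| ≤ 3r^3 + 1 on |z|=r, giving M(r) ≤ e^{3r^3 + 1} and ρ ≤ 3. For the lower bound, choose z on |z|=r with -3z^3 purely imaginary of modulus 3r^3; then |sin(−3z^3 + 1)| grows like e^{3r^3}/2, so ρ ≥ 3. Hence ρ = 3.
Therefore ρ = 3.

Order ρ = 3.


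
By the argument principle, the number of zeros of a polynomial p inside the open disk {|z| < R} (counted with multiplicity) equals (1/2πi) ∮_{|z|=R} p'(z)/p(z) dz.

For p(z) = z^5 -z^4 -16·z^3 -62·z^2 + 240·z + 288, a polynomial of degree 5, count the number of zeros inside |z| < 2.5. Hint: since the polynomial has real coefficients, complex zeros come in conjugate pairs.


The zeros of p are: 4, (-3 + 3i), (-3 - 3i), 4, -1.
Their magnitudes are: 4, 4.243, 4.243, 4, 1.
Zeros with |z| < R = 2.5: -1.
Count = 1.
By the argument principle, (1/2πi) ∮_{|z|=R} p'(z)/p(z) dz equals exactly this count.

Number of zeros inside |z| < 2.5: 1.


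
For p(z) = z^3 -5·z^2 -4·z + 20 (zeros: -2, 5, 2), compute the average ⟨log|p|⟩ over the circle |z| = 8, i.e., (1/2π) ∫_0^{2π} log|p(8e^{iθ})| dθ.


Zeros: -2, 2, 5; r = 8.
Inside |z| < r: -2, 2, 5. Outside (|z| ≥ r): ∅.
p(0) = 20, so log|p(0)| = log(20) = 2.9957.
Apply Jensen: I(r) = log|p(0)| + Σ_k log(r/|z_k|), summed over zeros inside |z| < r.
  log(r/|z_k|) for z_k = -2: log(8/2) = 1.3863
  log(r/|z_k|) for z_k = 5: log(8/5) = 0.4700
  log(r/|z_k|) for z_k = 2: log(8/2) = 1.3863
Sum over inside zeros: 3.2426.
I(r) = log|p(0)| + (inside sum) = 2.9957 + 3.2426 = 6.2383.
Closed form (all zeros inside, monic): I(r) = n·log(r) = 3·log(8) = 6.2383. ✓

I(r) ≈ 6.2383.


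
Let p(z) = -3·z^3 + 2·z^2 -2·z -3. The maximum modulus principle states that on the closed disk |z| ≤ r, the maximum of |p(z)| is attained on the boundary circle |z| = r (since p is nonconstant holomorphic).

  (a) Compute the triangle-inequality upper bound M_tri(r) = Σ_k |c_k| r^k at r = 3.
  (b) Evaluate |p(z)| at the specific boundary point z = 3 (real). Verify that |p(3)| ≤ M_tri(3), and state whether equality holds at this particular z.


Coefficients: c_0 = -3, c_1 = -2, c_2 = 2, c_3 = -3. Radius r = 3.
Part (a). Triangle bound: M_tri(r) = Σ_k |c_k| r^k
  = |-3|·3^0 + |-2|·3^1 + |2|·3^2 + |-3|·3^3
  = 3 + 6 + 18 + 81 = 108.
This bounds M(r) := max_{|z|=r} |p(z)| from above; equality holds iff all terms c_k z^k can be made to align in phase at a single z on |z|=r.
Part (b). At z = 3 (real, on the circle |z| = r):
  p(3) = (-3)·3^0 + (-2)·3^1 + (2)·3^2 + (-3)·3^3 = -72.
  |p(3)| = 72.
Check: |p(3)| = 72 ≤ 108 = M_tri(3). ✓ Equality does not hold at z = 3 (the coefficients have mixed signs, so the terms do not all align in phase there).

M_tri(3) = 108; |p(3)| = 72; equality at z=3: no.


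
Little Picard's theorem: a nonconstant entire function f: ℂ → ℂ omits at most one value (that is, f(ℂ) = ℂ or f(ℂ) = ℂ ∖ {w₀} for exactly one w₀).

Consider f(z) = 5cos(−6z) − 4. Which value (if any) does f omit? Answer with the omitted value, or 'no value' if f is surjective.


Little Picard bounds the complement of f(ℂ) to at most one point.
cos is entire and surjective onto ℂ: for every w ∈ ℂ, cos(ζ) = w has a solution ζ ∈ ℂ (e.g., via the complex inverse arccos). With ζ = −6z this gives z = ζ/(-6). Then 5·cos(−6z) takes every value in 5·ℂ = ℂ, and adding -4 is a bijection of ℂ. So f is surjective and omits no value. (Note: only on the real line is cos bounded by [−1, 1].)

Omitted value: no value.


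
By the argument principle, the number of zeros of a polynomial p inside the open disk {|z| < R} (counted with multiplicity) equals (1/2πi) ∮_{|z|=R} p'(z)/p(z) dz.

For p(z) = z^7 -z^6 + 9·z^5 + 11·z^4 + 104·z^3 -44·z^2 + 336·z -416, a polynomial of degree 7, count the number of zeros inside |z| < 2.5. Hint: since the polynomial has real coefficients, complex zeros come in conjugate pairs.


The zeros of p are: 1, (0 + 2i), (0 - 2i), (-2 + 2i), (-2 - 2i), (2 + 3i), (2 - 3i).
Their magnitudes are: 1, 2, 2, 2.828, 2.828, 3.606, 3.606.
Zeros with |z| < R = 2.5: 1, (0 + 2i), (0 - 2i).
Count = 3.
By the argument principle, (1/2πi) ∮_{|z|=R} p'(z)/p(z) dz equals exactly this count.

Number of zeros inside |z| < 2.5: 3.


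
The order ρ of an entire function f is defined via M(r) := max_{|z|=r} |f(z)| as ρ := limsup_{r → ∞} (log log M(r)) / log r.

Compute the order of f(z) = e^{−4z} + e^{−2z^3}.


Each summand is entire of order 1 and 3 respectively (as in the single-exponential case). The order of a sum is at most the max of the orders, so ρ ≤ 3. For the lower bound: on |z|=r choose arg z so that -2z^3 is real positive; then |e^{-2z^3}| = e^{2r^3} while |e^{-4z}| ≤ e^{4r^1} = o(e^{2r^3}). So |f| ≥ e^{2r^3}(1 − o(1)) and ρ ≥ 3. Hence ρ = max(1, 3) = 3.
Therefore ρ = 3.

Order ρ = 3.


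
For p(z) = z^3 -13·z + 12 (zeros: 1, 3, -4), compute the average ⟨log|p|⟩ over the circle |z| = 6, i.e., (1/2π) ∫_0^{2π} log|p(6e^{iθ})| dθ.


Zeros: -4, 1, 3; r = 6.
Inside |z| < r: -4, 1, 3. Outside (|z| ≥ r): ∅.
p(0) = 12, so log|p(0)| = log(12) = 2.4849.
Apply Jensen: I(r) = log|p(0)| + Σ_k log(r/|z_k|), summed over zeros inside |z| < r.
  log(r/|z_k|) for z_k = 1: log(6/1) = 1.7918
  log(r/|z_k|) for z_k = 3: log(6/3) = 0.6931
  log(r/|z_k|) for z_k = -4: log(6/4) = 0.4055
Sum over inside zeros: 2.8904.
I(r) = log|p(0)| + (inside sum) = 2.4849 + 2.8904 = 5.3753.
Closed form (all zeros inside, monic): I(r) = n·log(r) = 3·log(6) = 5.3753. ✓

I(r) ≈ 5.3753.


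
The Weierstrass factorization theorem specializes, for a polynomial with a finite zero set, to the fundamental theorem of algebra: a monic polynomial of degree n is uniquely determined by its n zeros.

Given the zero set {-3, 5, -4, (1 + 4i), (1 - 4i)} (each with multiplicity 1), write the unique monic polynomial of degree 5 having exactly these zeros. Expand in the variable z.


The polynomial is p(z) = ∏_{α ∈ S} (z − α), where S = {-3, 5, -4, (1 + 4i), (1 - 4i)}.
Expanding the product yields: p(z) = z^5 -10·z^3 + 20·z^2 -271·z -1020.
Note conjugate pairs combine to real quadratics: (z − (1+4i))(z − (1−4i)) = z² − 2z + 17.
The resulting polynomial has degree 5 and real coefficients as required.

p(z) = z^5 -10·z^3 + 20·z^2 -271·z -1020.


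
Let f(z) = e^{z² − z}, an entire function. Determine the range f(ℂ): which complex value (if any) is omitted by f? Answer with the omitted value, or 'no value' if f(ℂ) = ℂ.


Little Picard bounds the complement of f(ℂ) to at most one point.
The exponent g(z) = z² − z is a nonconstant polynomial, hence surjective onto ℂ. So e^{g(z)} takes every value in {e^w : w ∈ ℂ} = ℂ ∖ {0}. Adding 0 shifts the range to ℂ ∖ {0}. f omits exactly 0.

Omitted value: 0.


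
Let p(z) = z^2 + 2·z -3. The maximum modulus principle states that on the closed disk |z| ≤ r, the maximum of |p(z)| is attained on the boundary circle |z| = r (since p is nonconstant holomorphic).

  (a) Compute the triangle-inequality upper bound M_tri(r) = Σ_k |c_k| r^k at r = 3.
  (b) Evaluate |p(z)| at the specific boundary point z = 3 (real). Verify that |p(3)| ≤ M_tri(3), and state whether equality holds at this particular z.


Coefficients: c_0 = -3, c_1 = 2, c_2 = 1. Radius r = 3.
Part (a). Triangle bound: M_tri(r) = Σ_k |c_k| r^k
  = |-3|·3^0 + |2|·3^1 + |1|·3^2
  = 3 + 6 + 9 = 18.
This bounds M(r) := max_{|z|=r} |p(z)| from above; equality holds iff all terms c_k z^k can be made to align in phase at a single z on |z|=r.
Part (b). At z = 3 (real, on the circle |z| = r):
  p(3) = (-3)·3^0 + (2)·3^1 + (1)·3^2 = 12.
  |p(3)| = 12.
Check: |p(3)| = 12 ≤ 18 = M_tri(3). ✓ Equality does not hold at z = 3 (the coefficients have mixed signs, so the terms do not all align in phase there).

M_tri(3) = 18; |p(3)| = 12; equality at z=3: no.


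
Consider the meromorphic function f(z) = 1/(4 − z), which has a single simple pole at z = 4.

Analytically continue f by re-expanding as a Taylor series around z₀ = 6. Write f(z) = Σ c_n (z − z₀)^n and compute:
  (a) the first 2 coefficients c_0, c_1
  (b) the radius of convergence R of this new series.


Let w = z − z₀, so z = z₀ + w.
Then 4 − z = 4 − (z₀ + w) = (4 − z₀) − w = -2 − w.
f(z) = 1/(-2 − w) = (1/(-2)) · 1/(1 − w/(-2)) = Σ_{n≥0} w^n / (-2)^(n+1).
So c_n = 1/(-2)^(n+1):
  c_0 = 1/(-2)^1 = -1/2.
  c_1 = 1/(-2)^2 = 1/4.
The series is valid for |w/d| < 1, i.e. |z − z₀| < |d|.
Radius of convergence: R = |4 − z₀| = |-2| = 2 (distance from z₀ to the singularity z = 4).

c_0 = -1/2, c_1 = 1/4; R = 2.


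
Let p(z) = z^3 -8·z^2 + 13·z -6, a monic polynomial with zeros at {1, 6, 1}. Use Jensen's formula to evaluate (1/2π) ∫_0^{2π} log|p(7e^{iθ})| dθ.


Zeros: 1, 1, 6; r = 7.
Inside |z| < r: 1, 1, 6. Outside (|z| ≥ r): ∅.
p(0) = -6, so log|p(0)| = log(6) = 1.7918.
Apply Jensen: I(r) = log|p(0)| + Σ_k log(r/|z_k|), summed over zeros inside |z| < r.
  log(r/|z_k|) for z_k = 1: log(7/1) = 1.9459
  log(r/|z_k|) for z_k = 6: log(7/6) = 0.1542
  log(r/|z_k|) for z_k = 1: log(7/1) = 1.9459
Sum over inside zeros: 4.0460.
I(r) = log|p(0)| + (inside sum) = 1.7918 + 4.0460 = 5.8377.
Closed form (all zeros inside, monic): I(r) = n·log(r) = 3·log(7) = 5.8377. ✓

I(r) ≈ 5.8377.


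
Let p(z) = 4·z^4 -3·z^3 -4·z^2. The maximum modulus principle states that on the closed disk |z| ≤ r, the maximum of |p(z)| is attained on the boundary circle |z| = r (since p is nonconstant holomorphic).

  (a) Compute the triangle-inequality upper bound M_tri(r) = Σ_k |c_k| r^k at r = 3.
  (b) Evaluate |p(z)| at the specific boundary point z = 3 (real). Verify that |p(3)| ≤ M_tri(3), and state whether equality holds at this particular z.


Coefficients: c_0 = 0, c_1 = 0, c_2 = -4, c_3 = -3, c_4 = 4. Radius r = 3.
Part (a). Triangle bound: M_tri(r) = Σ_k |c_k| r^k
  = |0|·3^0 + |0|·3^1 + |-4|·3^2 + |-3|·3^3 + |4|·3^4
  = 0 + 0 + 36 + 81 + 324 = 441.
This bounds M(r) := max_{|z|=r} |p(z)| from above; equality holds iff all terms c_k z^k can be made to align in phase at a single z on |z|=r.
Part (b). At z = 3 (real, on the circle |z| = r):
  p(3) = (0)·3^0 + (0)·3^1 + (-4)·3^2 + (-3)·3^3 + (4)·3^4 = 207.
  |p(3)| = 207.
Check: |p(3)| = 207 ≤ 441 = M_tri(3). ✓ Equality does not hold at z = 3 (the coefficients have mixed signs, so the terms do not all align in phase there).

M_tri(3) = 441; |p(3)| = 207; equality at z=3: no.


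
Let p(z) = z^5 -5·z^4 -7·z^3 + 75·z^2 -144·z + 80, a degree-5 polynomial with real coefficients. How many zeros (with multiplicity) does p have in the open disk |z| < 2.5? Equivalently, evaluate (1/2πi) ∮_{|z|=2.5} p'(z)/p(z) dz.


The zeros of p are: 1, -4, 4, (2 + 1i), (2 - 1i).
Their magnitudes are: 1, 4, 4, 2.236, 2.236.
Zeros with |z| < R = 2.5: 1, (2 + 1i), (2 - 1i).
Count = 3.
By the argument principle, (1/2πi) ∮_{|z|=R} p'(z)/p(z) dz equals exactly this count.

Number of zeros inside |z| < 2.5: 3.


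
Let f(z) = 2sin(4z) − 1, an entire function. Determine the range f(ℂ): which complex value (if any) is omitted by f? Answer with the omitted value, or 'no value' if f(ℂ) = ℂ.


Little Picard bounds the complement of f(ℂ) to at most one point.
sin is entire and surjective onto ℂ: for every w ∈ ℂ, sin(ζ) = w has a solution ζ ∈ ℂ (e.g., via the complex inverse arcsin). With ζ = 4z this gives z = ζ/(4). Then 2·sin(4z) takes every value in 2·ℂ = ℂ, and adding -1 is a bijection of ℂ. So f is surjective and omits no value. (Note: only on the real line is sin bounded by [−1, 1].)

Omitted value: no value.


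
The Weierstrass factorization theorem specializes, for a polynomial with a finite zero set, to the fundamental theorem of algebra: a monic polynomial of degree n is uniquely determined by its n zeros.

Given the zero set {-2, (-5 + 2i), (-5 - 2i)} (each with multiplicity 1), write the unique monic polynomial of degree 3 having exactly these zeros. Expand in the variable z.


The polynomial is p(z) = ∏_{α ∈ S} (z − α), where S = {-2, (-5 + 2i), (-5 - 2i)}.
Expanding the product yields: p(z) = z^3 + 12·z^2 + 49·z + 58.
Note conjugate pairs combine to real quadratics: (z − (-5+2i))(z − (-5−2i)) = z² + 10z + 29.
The resulting polynomial has degree 3 and real coefficients as required.

p(z) = z^3 + 12·z^2 + 49·z + 58.


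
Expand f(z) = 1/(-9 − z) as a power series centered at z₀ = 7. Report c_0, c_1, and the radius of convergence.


Let w = z − z₀, so z = z₀ + w.
Then -9 − z = -9 − (z₀ + w) = (-9 − z₀) − w = -16 − w.
f(z) = 1/(-16 − w) = (1/(-16)) · 1/(1 − w/(-16)) = Σ_{n≥0} w^n / (-16)^(n+1).
So c_n = 1/(-16)^(n+1):
  c_0 = 1/(-16)^1 = -1/16.
  c_1 = 1/(-16)^2 = 1/256.
The series is valid for |w/d| < 1, i.e. |z − z₀| < |d|.
Radius of convergence: R = |-9 − z₀| = |-16| = 16 (distance from z₀ to the singularity z = -9).

c_0 = -1/16, c_1 = 1/256; R = 16.


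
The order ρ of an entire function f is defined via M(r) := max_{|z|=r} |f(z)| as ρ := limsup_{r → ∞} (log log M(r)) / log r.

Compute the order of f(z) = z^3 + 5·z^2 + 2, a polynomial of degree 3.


|f(z)| ≤ Σ|c_k|·r^k = O(r^3) as r → ∞. Polynomial growth is O(e^{r^ε}) for every ε > 0 (since r^3/e^{r^ε} → 0), so ρ ≤ ε for all ε > 0, i.e. ρ = 0. Every nonconstant polynomial has order 0.
Therefore ρ = 0.

Order ρ = 0.


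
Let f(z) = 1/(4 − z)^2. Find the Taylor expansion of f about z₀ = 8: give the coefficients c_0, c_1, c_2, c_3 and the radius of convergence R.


Let w = z − z₀, so z = z₀ + w.
Then 4 − z = 4 − (z₀ + w) = (4 − z₀) − w = -4 − w.
f(z) = 1/(-4 − w)^2 = (1/(-4)^2) · (1 − w/(-4))^{−2}.
By the binomial series (1−u)^{−2} = Σ_{n≥0} C(n+1, 1) u^n for |u|<1, with u = w/(-4):
  c_n = C(n+1, 1) / (-4)^(n+2).
  c_0 = 1/(-4)^2 = 1/16.
  c_1 = 2/(-4)^3 = -1/32.
  c_2 = 3/(-4)^4 = 3/256.
  c_3 = 4/(-4)^5 = -1/256.
The series is valid for |w/d| < 1, i.e. |z − z₀| < |d|.
Radius of convergence: R = |4 − z₀| = |-4| = 4 (distance from z₀ to the singularity z = 4).

c_0 = 1/16, c_1 = -1/32, c_2 = 3/256, c_3 = -1/256; R = 4.
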